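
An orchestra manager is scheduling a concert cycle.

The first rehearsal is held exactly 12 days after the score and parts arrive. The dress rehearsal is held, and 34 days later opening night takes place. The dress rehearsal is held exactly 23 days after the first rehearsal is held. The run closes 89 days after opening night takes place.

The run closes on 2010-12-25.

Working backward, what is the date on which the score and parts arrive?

The run closes: Dec 25, 2010.
Opening night takes place: Dec 25, 2010 − 89 days = Sep 27, 2010.
The dress rehearsal is held: Sep 27, 2010 − 34 days = Aug 24, 2010.
The first rehearsal is held: Aug 24, 2010 − 23 days = Aug 1, 2010.
The score and parts arrive: Aug 1, 2010 − 12 days = Jul 20, 2010.

2010-07-20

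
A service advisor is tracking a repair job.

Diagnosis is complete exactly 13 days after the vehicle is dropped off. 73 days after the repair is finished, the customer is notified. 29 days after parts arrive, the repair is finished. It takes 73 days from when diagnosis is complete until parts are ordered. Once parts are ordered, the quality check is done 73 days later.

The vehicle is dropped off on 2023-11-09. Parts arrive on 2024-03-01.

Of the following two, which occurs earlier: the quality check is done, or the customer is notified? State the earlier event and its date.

The vehicle is dropped off: Nov 9, 2023.
Diagnosis is complete: Nov 9, 2023 + 13 days = Nov 22, 2023.
Parts are ordered: Nov 22, 2023 + 73 days = Feb 3, 2024.
The quality check is done: Feb 3, 2024 + 73 days = Apr 16, 2024.
Parts arrive: Mar 1, 2024.
The repair is finished: Mar 1, 2024 + 29 days = Mar 30, 2024.
The customer is notified: Mar 30, 2024 + 73 days = Jun 11, 2024.
Comparing: the quality check is done on Apr 16, 2024 vs the customer is notified on Jun 11, 2024. Earlier: the quality check is done.

The quality check is done — 2024-04-16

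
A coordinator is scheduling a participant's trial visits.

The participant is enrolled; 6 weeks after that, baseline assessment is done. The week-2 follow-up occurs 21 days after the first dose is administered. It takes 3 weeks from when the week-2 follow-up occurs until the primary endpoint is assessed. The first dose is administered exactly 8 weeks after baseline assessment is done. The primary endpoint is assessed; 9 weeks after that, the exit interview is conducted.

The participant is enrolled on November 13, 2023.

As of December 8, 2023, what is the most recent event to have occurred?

The participant is enrolled

The participant is enrolled: Nov 13, 2023.
Baseline assessment is done: Nov 13, 2023 + 6 weeks = Dec 25, 2023.
The first dose is administered: Dec 25, 2023 + 8 weeks = Feb 19, 2024.
The week-2 follow-up occurs: Feb 19, 2024 + 21 days = Mar 11, 2024.
The primary endpoint is assessed: Mar 11, 2024 + 3 weeks = Apr 1, 2024.
The exit interview is conducted: Apr 1, 2024 + 9 weeks = Jun 3, 2024.
Dec 8, 2023 falls between when the participant is enrolled (Nov 13, 2023) and when baseline assessment is done (Dec 25, 2023).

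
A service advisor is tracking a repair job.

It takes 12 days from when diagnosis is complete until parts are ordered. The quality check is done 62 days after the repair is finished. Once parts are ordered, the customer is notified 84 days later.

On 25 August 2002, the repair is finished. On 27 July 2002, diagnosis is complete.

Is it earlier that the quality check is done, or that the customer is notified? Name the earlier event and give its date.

The quality check is done — 26 October 2002

The repair is finished: Aug 25, 2002.
The quality check is done: Aug 25, 2002 + 62 days = Oct 26, 2002.
Diagnosis is complete: Jul 27, 2002.
Parts are ordered: Jul 27, 2002 + 12 days = Aug 8, 2002.
The customer is notified: Aug 8, 2002 + 84 days = Oct 31, 2002.
Comparing: the quality check is done on Oct 26, 2002 vs the customer is notified on Oct 31, 2002. Earlier: the quality check is done.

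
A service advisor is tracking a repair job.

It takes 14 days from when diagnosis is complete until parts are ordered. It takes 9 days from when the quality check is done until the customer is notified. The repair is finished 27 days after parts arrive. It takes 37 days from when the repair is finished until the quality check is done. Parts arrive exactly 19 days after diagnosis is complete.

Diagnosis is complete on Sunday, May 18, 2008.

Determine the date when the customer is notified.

Diagnosis is complete: May 18, 2008.
Parts arrive: May 18, 2008 + 19 days = Jun 6, 2008.
The repair is finished: Jun 6, 2008 + 27 days = Jul 3, 2008.
The quality check is done: Jul 3, 2008 + 37 days = Aug 9, 2008.
The customer is notified: Aug 9, 2008 + 9 days = Aug 18, 2008.

Monday, August 18, 2008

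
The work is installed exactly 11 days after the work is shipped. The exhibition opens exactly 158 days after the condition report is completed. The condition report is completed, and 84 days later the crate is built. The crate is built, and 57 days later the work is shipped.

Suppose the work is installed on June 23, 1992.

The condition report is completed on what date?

The work is installed: Jun 23, 1992.
The work is shipped: Jun 23, 1992 − 11 days = Jun 12, 1992.
The crate is built: Jun 12, 1992 − 57 days = Apr 16, 1992.
The condition report is completed: Apr 16, 1992 − 84 days = Jan 23, 1992.

January 23, 1992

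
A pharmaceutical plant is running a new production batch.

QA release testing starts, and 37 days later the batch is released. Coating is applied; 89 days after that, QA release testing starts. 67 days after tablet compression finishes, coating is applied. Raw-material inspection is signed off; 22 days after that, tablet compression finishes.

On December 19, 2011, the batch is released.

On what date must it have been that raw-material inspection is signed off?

May 18, 2011

The batch is released: Dec 19, 2011.
QA release testing starts: Dec 19, 2011 − 37 days = Nov 12, 2011.
Coating is applied: Nov 12, 2011 − 89 days = Aug 15, 2011.
Tablet compression finishes: Aug 15, 2011 − 67 days = Jun 9, 2011.
Raw-material inspection is signed off: Jun 9, 2011 − 22 days = May 18, 2011.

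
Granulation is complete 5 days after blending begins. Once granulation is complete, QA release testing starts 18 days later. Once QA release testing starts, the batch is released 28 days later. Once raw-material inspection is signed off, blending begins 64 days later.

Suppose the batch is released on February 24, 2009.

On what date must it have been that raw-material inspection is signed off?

November 1, 2008

The batch is released: Feb 24, 2009.
QA release testing starts: Feb 24, 2009 − 28 days = Jan 27, 2009.
Granulation is complete: Jan 27, 2009 − 18 days = Jan 9, 2009.
Blending begins: Jan 9, 2009 − 5 days = Jan 4, 2009.
Raw-material inspection is signed off: Jan 4, 2009 − 64 days = Nov 1, 2008.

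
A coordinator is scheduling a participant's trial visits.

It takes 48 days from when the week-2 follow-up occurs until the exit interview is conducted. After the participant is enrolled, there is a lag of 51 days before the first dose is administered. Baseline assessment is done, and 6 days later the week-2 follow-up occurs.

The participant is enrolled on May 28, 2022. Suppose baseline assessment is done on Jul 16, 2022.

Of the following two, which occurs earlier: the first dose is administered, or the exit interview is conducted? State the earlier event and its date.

The participant is enrolled: May 28, 2022.
The first dose is administered: May 28, 2022 + 51 days = Jul 18, 2022.
Baseline assessment is done: Jul 16, 2022.
The week-2 follow-up occurs: Jul 16, 2022 + 6 days = Jul 22, 2022.
The exit interview is conducted: Jul 22, 2022 + 48 days = Sep 8, 2022.
Comparing: the first dose is administered on Jul 18, 2022 vs the exit interview is conducted on Sep 8, 2022. Earlier: the first dose is administered.

The first dose is administered — Jul 18, 2022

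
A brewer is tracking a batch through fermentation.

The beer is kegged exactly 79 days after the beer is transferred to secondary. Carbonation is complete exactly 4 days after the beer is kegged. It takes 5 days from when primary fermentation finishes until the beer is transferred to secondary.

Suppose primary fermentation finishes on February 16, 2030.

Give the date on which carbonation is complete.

May 15, 2030

Primary fermentation finishes: Feb 16, 2030.
The beer is transferred to secondary: Feb 16, 2030 + 5 days = Feb 21, 2030.
The beer is kegged: Feb 21, 2030 + 79 days = May 11, 2030.
Carbonation is complete: May 11, 2030 + 4 days = May 15, 2030.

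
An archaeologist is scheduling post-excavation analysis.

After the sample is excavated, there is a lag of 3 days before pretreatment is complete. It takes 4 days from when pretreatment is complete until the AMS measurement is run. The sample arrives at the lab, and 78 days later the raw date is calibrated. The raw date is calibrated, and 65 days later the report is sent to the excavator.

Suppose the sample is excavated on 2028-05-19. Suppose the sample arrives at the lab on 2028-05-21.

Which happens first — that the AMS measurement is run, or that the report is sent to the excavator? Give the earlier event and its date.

The AMS measurement is run — 2028-05-26

The sample is excavated: May 19, 2028.
Pretreatment is complete: May 19, 2028 + 3 days = May 22, 2028.
The AMS measurement is run: May 22, 2028 + 4 days = May 26, 2028.
The sample arrives at the lab: May 21, 2028.
The raw date is calibrated: May 21, 2028 + 78 days = Aug 7, 2028.
The report is sent to the excavator: Aug 7, 2028 + 65 days = Oct 11, 2028.
Comparing: the AMS measurement is run on May 26, 2028 vs the report is sent to the excavator on Oct 11, 2028. Earlier: the AMS measurement is run.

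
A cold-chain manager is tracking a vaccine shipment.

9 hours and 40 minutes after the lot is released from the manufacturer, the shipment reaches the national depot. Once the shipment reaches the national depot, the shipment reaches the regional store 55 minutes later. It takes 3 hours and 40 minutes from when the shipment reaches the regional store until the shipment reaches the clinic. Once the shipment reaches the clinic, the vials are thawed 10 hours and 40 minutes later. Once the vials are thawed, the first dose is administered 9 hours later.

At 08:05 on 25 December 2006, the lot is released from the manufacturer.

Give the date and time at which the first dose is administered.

18:00 on 26 December 2006

The lot is released from the manufacturer: 08:05 Dec 25, 2006.
The shipment reaches the national depot: 08:05 Dec 25, 2006 + 9h40m = 17:45 Dec 25, 2006.
The shipment reaches the regional store: 17:45 Dec 25, 2006 + 55m = 18:40 Dec 25, 2006.
The shipment reaches the clinic: 18:40 Dec 25, 2006 + 3h40m = 22:20 Dec 25, 2006.
The vials are thawed: 22:20 Dec 25, 2006 + 10h40m = 09:00 Dec 26, 2006.
The first dose is administered: 09:00 Dec 26, 2006 + 9h = 18:00 Dec 26, 2006.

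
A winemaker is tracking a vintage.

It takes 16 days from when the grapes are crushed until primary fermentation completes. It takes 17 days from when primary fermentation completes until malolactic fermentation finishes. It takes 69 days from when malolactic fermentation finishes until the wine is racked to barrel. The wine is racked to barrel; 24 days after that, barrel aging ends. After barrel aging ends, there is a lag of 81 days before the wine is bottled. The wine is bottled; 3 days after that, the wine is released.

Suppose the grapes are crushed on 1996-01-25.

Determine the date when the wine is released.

The grapes are crushed: Jan 25, 1996.
Primary fermentation completes: Jan 25, 1996 + 16 days = Feb 10, 1996.
Malolactic fermentation finishes: Feb 10, 1996 + 17 days = Feb 27, 1996.
The wine is racked to barrel: Feb 27, 1996 + 69 days = May 6, 1996.
Barrel aging ends: May 6, 1996 + 24 days = May 30, 1996.
The wine is bottled: May 30, 1996 + 81 days = Aug 19, 1996.
The wine is released: Aug 19, 1996 + 3 days = Aug 22, 1996.

1996-08-22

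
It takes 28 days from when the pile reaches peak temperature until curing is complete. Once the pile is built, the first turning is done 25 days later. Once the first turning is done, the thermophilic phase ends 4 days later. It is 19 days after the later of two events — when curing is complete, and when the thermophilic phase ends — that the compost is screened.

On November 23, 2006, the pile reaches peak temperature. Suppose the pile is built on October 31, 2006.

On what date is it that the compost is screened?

January 9, 2007

The pile reaches peak temperature: Nov 23, 2006.
Curing is complete: Nov 23, 2006 + 28 days = Dec 21, 2006.
The pile is built: Oct 31, 2006.
The first turning is done: Oct 31, 2006 + 25 days = Nov 25, 2006.
The thermophilic phase ends: Nov 25, 2006 + 4 days = Nov 29, 2006.
Both prerequisites met — curing is complete (Dec 21, 2006), the thermophilic phase ends (Nov 29, 2006); the later is Dec 21, 2006.
The compost is screened: Dec 21, 2006 + 19 days = Jan 9, 2007.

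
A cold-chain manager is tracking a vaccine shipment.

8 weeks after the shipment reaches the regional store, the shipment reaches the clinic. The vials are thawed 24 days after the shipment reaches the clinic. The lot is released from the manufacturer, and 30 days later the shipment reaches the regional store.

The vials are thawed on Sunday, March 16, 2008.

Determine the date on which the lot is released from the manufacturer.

The vials are thawed: Mar 16, 2008.
The shipment reaches the clinic: Mar 16, 2008 − 24 days = Feb 21, 2008.
The shipment reaches the regional store: Feb 21, 2008 − 8 weeks = Dec 27, 2007.
The lot is released from the manufacturer: Dec 27, 2007 − 30 days = Nov 27, 2007.

Tuesday, November 27, 2007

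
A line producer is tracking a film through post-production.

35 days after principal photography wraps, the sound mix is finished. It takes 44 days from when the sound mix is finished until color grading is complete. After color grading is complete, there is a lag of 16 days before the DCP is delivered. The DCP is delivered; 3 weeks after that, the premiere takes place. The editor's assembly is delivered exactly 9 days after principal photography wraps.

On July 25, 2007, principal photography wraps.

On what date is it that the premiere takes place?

Principal photography wraps: Jul 25, 2007.
The sound mix is finished: Jul 25, 2007 + 35 days = Aug 29, 2007.
Color grading is complete: Aug 29, 2007 + 44 days = Oct 12, 2007.
The DCP is delivered: Oct 12, 2007 + 16 days = Oct 28, 2007.
The premiere takes place: Oct 28, 2007 + 3 weeks = Nov 18, 2007.

November 18, 2007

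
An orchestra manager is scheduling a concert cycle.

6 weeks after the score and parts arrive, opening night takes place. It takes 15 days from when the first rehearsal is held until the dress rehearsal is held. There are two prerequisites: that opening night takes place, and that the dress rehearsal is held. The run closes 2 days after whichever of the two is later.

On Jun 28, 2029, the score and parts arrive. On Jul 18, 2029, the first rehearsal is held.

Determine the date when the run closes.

The score and parts arrive: Jun 28, 2029.
Opening night takes place: Jun 28, 2029 + 6 weeks = Aug 9, 2029.
The first rehearsal is held: Jul 18, 2029.
The dress rehearsal is held: Jul 18, 2029 + 15 days = Aug 2, 2029.
Both prerequisites met — opening night takes place (Aug 9, 2029), the dress rehearsal is held (Aug 2, 2029); the later is Aug 9, 2029.
The run closes: Aug 9, 2029 + 2 days = Aug 11, 2029.

Aug 11, 2029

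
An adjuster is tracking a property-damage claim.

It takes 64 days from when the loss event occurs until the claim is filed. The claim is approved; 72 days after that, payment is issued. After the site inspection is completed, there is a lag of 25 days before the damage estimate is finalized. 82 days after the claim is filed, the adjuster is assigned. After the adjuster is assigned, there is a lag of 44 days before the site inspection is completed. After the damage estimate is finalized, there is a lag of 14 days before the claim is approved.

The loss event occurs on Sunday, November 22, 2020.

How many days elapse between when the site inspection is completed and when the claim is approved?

Causal path: the site inspection is completed → the damage estimate is finalized → the claim is approved.
Total delay along the path: 25 + 14 = 39 days.

39 days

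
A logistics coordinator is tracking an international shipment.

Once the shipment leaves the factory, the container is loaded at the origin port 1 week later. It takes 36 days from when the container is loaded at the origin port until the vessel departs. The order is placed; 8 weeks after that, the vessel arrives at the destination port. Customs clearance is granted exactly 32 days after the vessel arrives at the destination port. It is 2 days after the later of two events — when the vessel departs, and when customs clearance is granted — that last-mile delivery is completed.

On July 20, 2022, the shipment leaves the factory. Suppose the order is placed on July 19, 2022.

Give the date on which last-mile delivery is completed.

October 17, 2022

The shipment leaves the factory: Jul 20, 2022.
The container is loaded at the origin port: Jul 20, 2022 + 1 week = Jul 27, 2022.
The vessel departs: Jul 27, 2022 + 36 days = Sep 1, 2022.
The order is placed: Jul 19, 2022.
The vessel arrives at the destination port: Jul 19, 2022 + 8 weeks = Sep 13, 2022.
Customs clearance is granted: Sep 13, 2022 + 32 days = Oct 15, 2022.
Both prerequisites met — the vessel departs (Sep 1, 2022), customs clearance is granted (Oct 15, 2022); the later is Oct 15, 2022.
Last-mile delivery is completed: Oct 15, 2022 + 2 days = Oct 17, 2022.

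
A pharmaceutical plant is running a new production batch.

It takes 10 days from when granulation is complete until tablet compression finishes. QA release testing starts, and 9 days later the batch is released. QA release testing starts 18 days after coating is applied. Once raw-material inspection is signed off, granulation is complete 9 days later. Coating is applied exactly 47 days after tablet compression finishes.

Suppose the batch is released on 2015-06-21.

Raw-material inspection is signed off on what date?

2015-03-20

The batch is released: Jun 21, 2015.
QA release testing starts: Jun 21, 2015 − 9 days = Jun 12, 2015.
Coating is applied: Jun 12, 2015 − 18 days = May 25, 2015.
Tablet compression finishes: May 25, 2015 − 47 days = Apr 8, 2015.
Granulation is complete: Apr 8, 2015 − 10 days = Mar 29, 2015.
Raw-material inspection is signed off: Mar 29, 2015 − 9 days = Mar 20, 2015.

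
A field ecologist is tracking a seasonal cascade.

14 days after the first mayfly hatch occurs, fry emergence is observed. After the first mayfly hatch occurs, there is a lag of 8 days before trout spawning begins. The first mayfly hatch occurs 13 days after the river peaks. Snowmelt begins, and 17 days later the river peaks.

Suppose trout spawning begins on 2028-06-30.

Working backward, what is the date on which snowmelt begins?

2028-05-23

Trout spawning begins: Jun 30, 2028.
The first mayfly hatch occurs: Jun 30, 2028 − 8 days = Jun 22, 2028.
The river peaks: Jun 22, 2028 − 13 days = Jun 9, 2028.
Snowmelt begins: Jun 9, 2028 − 17 days = May 23, 2028.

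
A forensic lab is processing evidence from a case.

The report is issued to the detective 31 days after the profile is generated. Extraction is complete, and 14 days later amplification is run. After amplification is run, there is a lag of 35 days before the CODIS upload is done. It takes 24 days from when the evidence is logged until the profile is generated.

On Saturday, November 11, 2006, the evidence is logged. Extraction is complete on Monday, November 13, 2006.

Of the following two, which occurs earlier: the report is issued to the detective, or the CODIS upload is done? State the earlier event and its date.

The evidence is logged: Nov 11, 2006.
The profile is generated: Nov 11, 2006 + 24 days = Dec 5, 2006.
The report is issued to the detective: Dec 5, 2006 + 31 days = Jan 5, 2007.
Extraction is complete: Nov 13, 2006.
Amplification is run: Nov 13, 2006 + 14 days = Nov 27, 2006.
The CODIS upload is done: Nov 27, 2006 + 35 days = Jan 1, 2007.
Comparing: the report is issued to the detective on Jan 5, 2007 vs the CODIS upload is done on Jan 1, 2007. Earlier: the CODIS upload is done.

The CODIS upload is done — Monday, January 1, 2007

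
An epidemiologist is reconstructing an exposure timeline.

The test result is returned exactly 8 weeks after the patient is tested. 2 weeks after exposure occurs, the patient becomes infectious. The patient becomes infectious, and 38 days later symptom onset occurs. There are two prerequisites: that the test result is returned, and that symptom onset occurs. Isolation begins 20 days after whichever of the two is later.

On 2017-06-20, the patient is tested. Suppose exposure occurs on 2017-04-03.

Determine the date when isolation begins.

The patient is tested: Jun 20, 2017.
The test result is returned: Jun 20, 2017 + 8 weeks = Aug 15, 2017.
Exposure occurs: Apr 3, 2017.
The patient becomes infectious: Apr 3, 2017 + 2 weeks = Apr 17, 2017.
Symptom onset occurs: Apr 17, 2017 + 38 days = May 25, 2017.
Both prerequisites met — the test result is returned (Aug 15, 2017), symptom onset occurs (May 25, 2017); the later is Aug 15, 2017.
Isolation begins: Aug 15, 2017 + 20 days = Sep 4, 2017.

2017-09-04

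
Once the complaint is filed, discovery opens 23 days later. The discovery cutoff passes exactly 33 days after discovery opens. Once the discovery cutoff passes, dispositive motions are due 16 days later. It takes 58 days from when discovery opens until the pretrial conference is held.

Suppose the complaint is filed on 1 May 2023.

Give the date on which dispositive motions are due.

The complaint is filed: May 1, 2023.
Discovery opens: May 1, 2023 + 23 days = May 24, 2023.
The discovery cutoff passes: May 24, 2023 + 33 days = Jun 26, 2023.
Dispositive motions are due: Jun 26, 2023 + 16 days = Jul 12, 2023.

12 July 2023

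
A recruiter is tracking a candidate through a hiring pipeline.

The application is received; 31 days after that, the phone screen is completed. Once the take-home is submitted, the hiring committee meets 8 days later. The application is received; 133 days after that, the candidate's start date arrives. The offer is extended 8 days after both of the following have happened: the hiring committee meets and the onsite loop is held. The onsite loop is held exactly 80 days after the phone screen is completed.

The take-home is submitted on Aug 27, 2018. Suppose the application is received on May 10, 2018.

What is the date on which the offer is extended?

The take-home is submitted: Aug 27, 2018.
The hiring committee meets: Aug 27, 2018 + 8 days = Sep 4, 2018.
The application is received: May 10, 2018.
The phone screen is completed: May 10, 2018 + 31 days = Jun 10, 2018.
The onsite loop is held: Jun 10, 2018 + 80 days = Aug 29, 2018.
Both prerequisites met — the hiring committee meets (Sep 4, 2018), the onsite loop is held (Aug 29, 2018); the later is Sep 4, 2018.
The offer is extended: Sep 4, 2018 + 8 days = Sep 12, 2018.

Sep 12, 2018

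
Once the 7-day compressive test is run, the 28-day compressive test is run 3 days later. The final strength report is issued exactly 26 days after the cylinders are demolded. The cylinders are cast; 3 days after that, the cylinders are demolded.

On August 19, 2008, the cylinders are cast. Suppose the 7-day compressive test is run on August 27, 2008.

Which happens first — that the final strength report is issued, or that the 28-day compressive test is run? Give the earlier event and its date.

The cylinders are cast: Aug 19, 2008.
The cylinders are demolded: Aug 19, 2008 + 3 days = Aug 22, 2008.
The final strength report is issued: Aug 22, 2008 + 26 days = Sep 17, 2008.
The 7-day compressive test is run: Aug 27, 2008.
The 28-day compressive test is run: Aug 27, 2008 + 3 days = Aug 30, 2008.
Comparing: the final strength report is issued on Sep 17, 2008 vs the 28-day compressive test is run on Aug 30, 2008. Earlier: the 28-day compressive test is run.

The 28-day compressive test is run — August 30, 2008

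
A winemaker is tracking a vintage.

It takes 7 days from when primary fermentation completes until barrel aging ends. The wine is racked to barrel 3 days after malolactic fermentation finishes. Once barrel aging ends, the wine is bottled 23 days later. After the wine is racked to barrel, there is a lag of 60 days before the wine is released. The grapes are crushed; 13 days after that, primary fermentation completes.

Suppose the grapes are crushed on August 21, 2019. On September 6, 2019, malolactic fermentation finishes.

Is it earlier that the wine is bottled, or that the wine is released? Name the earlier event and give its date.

The grapes are crushed: Aug 21, 2019.
Primary fermentation completes: Aug 21, 2019 + 13 days = Sep 3, 2019.
Barrel aging ends: Sep 3, 2019 + 7 days = Sep 10, 2019.
The wine is bottled: Sep 10, 2019 + 23 days = Oct 3, 2019.
Malolactic fermentation finishes: Sep 6, 2019.
The wine is racked to barrel: Sep 6, 2019 + 3 days = Sep 9, 2019.
The wine is released: Sep 9, 2019 + 60 days = Nov 8, 2019.
Comparing: the wine is bottled on Oct 3, 2019 vs the wine is released on Nov 8, 2019. Earlier: the wine is bottled.

The wine is bottled — October 3, 2019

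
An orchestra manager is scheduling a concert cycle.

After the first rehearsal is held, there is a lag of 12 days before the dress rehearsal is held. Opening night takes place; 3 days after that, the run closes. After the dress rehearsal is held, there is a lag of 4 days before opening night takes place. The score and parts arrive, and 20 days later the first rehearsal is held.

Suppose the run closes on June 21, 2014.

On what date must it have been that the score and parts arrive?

May 13, 2014

The run closes: Jun 21, 2014.
Opening night takes place: Jun 21, 2014 − 3 days = Jun 18, 2014.
The dress rehearsal is held: Jun 18, 2014 − 4 days = Jun 14, 2014.
The first rehearsal is held: Jun 14, 2014 − 12 days = Jun 2, 2014.
The score and parts arrive: Jun 2, 2014 − 20 days = May 13, 2014.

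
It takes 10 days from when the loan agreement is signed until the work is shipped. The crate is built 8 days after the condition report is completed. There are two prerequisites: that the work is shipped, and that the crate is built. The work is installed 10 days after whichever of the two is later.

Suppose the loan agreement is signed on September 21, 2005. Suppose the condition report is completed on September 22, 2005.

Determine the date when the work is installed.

October 11, 2005

The loan agreement is signed: Sep 21, 2005.
The work is shipped: Sep 21, 2005 + 10 days = Oct 1, 2005.
The condition report is completed: Sep 22, 2005.
The crate is built: Sep 22, 2005 + 8 days = Sep 30, 2005.
Both prerequisites met — the work is shipped (Oct 1, 2005), the crate is built (Sep 30, 2005); the later is Oct 1, 2005.
The work is installed: Oct 1, 2005 + 10 days = Oct 11, 2005.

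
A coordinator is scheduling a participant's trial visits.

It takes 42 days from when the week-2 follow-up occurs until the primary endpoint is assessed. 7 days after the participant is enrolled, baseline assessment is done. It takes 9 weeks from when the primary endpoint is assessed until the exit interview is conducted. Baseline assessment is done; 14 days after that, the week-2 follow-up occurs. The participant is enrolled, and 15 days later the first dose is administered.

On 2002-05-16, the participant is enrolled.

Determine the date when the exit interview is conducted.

The participant is enrolled: May 16, 2002.
Baseline assessment is done: May 16, 2002 + 7 days = May 23, 2002.
The week-2 follow-up occurs: May 23, 2002 + 14 days = Jun 6, 2002.
The primary endpoint is assessed: Jun 6, 2002 + 42 days = Jul 18, 2002.
The exit interview is conducted: Jul 18, 2002 + 9 weeks = Sep 19, 2002.

2002-09-19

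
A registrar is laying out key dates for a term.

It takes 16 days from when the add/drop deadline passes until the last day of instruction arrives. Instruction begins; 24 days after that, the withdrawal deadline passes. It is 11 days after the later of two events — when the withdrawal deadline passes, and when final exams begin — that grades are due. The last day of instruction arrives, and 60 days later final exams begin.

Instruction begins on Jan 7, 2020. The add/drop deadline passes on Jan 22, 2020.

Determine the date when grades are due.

Instruction begins: Jan 7, 2020.
The withdrawal deadline passes: Jan 7, 2020 + 24 days = Jan 31, 2020.
The add/drop deadline passes: Jan 22, 2020.
The last day of instruction arrives: Jan 22, 2020 + 16 days = Feb 7, 2020.
Final exams begin: Feb 7, 2020 + 60 days = Apr 7, 2020.
Both prerequisites met — the withdrawal deadline passes (Jan 31, 2020), final exams begin (Apr 7, 2020); the later is Apr 7, 2020.
Grades are due: Apr 7, 2020 + 11 days = Apr 18, 2020.

Apr 18, 2020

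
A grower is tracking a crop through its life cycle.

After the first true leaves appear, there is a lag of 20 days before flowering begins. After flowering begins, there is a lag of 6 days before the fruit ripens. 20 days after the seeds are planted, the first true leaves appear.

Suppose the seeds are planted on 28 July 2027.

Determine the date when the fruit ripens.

12 September 2027

The seeds are planted: Jul 28, 2027.
The first true leaves appear: Jul 28, 2027 + 20 days = Aug 17, 2027.
Flowering begins: Aug 17, 2027 + 20 days = Sep 6, 2027.
The fruit ripens: Sep 6, 2027 + 6 days = Sep 12, 2027.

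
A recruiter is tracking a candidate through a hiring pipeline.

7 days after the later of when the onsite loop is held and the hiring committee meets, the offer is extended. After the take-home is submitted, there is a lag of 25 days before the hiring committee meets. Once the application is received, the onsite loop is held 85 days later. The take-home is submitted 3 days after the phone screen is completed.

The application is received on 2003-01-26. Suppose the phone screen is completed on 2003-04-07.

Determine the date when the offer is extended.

The application is received: Jan 26, 2003.
The onsite loop is held: Jan 26, 2003 + 85 days = Apr 21, 2003.
The phone screen is completed: Apr 7, 2003.
The take-home is submitted: Apr 7, 2003 + 3 days = Apr 10, 2003.
The hiring committee meets: Apr 10, 2003 + 25 days = May 5, 2003.
Both prerequisites met — the onsite loop is held (Apr 21, 2003), the hiring committee meets (May 5, 2003); the later is May 5, 2003.
The offer is extended: May 5, 2003 + 7 days = May 12, 2003.

2003-05-12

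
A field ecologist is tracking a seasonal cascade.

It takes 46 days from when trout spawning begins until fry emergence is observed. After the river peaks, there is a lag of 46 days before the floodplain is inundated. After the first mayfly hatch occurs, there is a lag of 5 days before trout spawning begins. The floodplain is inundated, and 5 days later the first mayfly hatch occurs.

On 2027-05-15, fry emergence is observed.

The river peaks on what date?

2027-02-02

Fry emergence is observed: May 15, 2027.
Trout spawning begins: May 15, 2027 − 46 days = Mar 30, 2027.
The first mayfly hatch occurs: Mar 30, 2027 − 5 days = Mar 25, 2027.
The floodplain is inundated: Mar 25, 2027 − 5 days = Mar 20, 2027.
The river peaks: Mar 20, 2027 − 46 days = Feb 2, 2027.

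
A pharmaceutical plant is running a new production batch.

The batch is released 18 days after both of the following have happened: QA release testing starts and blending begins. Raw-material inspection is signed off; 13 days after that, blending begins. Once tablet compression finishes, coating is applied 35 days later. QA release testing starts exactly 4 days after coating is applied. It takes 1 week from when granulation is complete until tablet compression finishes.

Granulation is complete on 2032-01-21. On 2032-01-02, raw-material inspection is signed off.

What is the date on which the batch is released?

Granulation is complete: Jan 21, 2032.
Tablet compression finishes: Jan 21, 2032 + 1 week = Jan 28, 2032.
Coating is applied: Jan 28, 2032 + 35 days = Mar 3, 2032.
QA release testing starts: Mar 3, 2032 + 4 days = Mar 7, 2032.
Raw-material inspection is signed off: Jan 2, 2032.
Blending begins: Jan 2, 2032 + 13 days = Jan 15, 2032.
Both prerequisites met — QA release testing starts (Mar 7, 2032), blending begins (Jan 15, 2032); the later is Mar 7, 2032.
The batch is released: Mar 7, 2032 + 18 days = Mar 25, 2032.

2032-03-25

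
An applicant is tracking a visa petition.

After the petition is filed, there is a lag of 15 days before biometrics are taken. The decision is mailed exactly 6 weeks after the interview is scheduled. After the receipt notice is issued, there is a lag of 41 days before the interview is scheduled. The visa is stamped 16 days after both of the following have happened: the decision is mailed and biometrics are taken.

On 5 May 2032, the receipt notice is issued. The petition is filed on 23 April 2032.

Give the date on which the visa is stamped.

The receipt notice is issued: May 5, 2032.
The interview is scheduled: May 5, 2032 + 41 days = Jun 15, 2032.
The decision is mailed: Jun 15, 2032 + 6 weeks = Jul 27, 2032.
The petition is filed: Apr 23, 2032.
Biometrics are taken: Apr 23, 2032 + 15 days = May 8, 2032.
Both prerequisites met — the decision is mailed (Jul 27, 2032), biometrics are taken (May 8, 2032); the later is Jul 27, 2032.
The visa is stamped: Jul 27, 2032 + 16 days = Aug 12, 2032.

12 August 2032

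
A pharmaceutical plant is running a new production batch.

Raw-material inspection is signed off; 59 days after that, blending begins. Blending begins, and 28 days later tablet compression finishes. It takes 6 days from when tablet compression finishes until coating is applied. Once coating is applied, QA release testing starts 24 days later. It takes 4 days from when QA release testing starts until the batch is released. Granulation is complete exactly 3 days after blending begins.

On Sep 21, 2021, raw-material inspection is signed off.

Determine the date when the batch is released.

Jan 20, 2022

Raw-material inspection is signed off: Sep 21, 2021.
Blending begins: Sep 21, 2021 + 59 days = Nov 19, 2021.
Tablet compression finishes: Nov 19, 2021 + 28 days = Dec 17, 2021.
Coating is applied: Dec 17, 2021 + 6 days = Dec 23, 2021.
QA release testing starts: Dec 23, 2021 + 24 days = Jan 16, 2022.
The batch is released: Jan 16, 2022 + 4 days = Jan 20, 2022.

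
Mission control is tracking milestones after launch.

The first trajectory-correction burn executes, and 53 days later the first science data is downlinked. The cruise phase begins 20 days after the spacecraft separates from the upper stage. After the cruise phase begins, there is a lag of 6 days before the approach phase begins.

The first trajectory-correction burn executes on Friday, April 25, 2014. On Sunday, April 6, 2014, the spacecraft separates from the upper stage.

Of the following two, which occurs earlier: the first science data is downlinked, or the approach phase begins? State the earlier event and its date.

The first trajectory-correction burn executes: Apr 25, 2014.
The first science data is downlinked: Apr 25, 2014 + 53 days = Jun 17, 2014.
The spacecraft separates from the upper stage: Apr 6, 2014.
The cruise phase begins: Apr 6, 2014 + 20 days = Apr 26, 2014.
The approach phase begins: Apr 26, 2014 + 6 days = May 2, 2014.
Comparing: the first science data is downlinked on Jun 17, 2014 vs the approach phase begins on May 2, 2014. Earlier: the approach phase begins.

The approach phase begins — Friday, May 2, 2014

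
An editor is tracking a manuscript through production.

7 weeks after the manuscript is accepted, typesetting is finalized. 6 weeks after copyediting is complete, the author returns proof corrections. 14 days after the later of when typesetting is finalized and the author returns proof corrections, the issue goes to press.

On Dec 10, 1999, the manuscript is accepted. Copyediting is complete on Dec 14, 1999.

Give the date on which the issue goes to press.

The manuscript is accepted: Dec 10, 1999.
Typesetting is finalized: Dec 10, 1999 + 7 weeks = Jan 28, 2000.
Copyediting is complete: Dec 14, 1999.
The author returns proof corrections: Dec 14, 1999 + 6 weeks = Jan 25, 2000.
Both prerequisites met — typesetting is finalized (Jan 28, 2000), the author returns proof corrections (Jan 25, 2000); the later is Jan 28, 2000.
The issue goes to press: Jan 28, 2000 + 14 days = Feb 11, 2000.

Feb 11, 2000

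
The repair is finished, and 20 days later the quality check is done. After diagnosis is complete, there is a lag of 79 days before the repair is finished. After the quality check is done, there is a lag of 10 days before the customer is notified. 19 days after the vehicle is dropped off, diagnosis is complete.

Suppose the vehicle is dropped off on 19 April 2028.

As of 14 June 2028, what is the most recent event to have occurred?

The vehicle is dropped off: Apr 19, 2028.
Diagnosis is complete: Apr 19, 2028 + 19 days = May 8, 2028.
The repair is finished: May 8, 2028 + 79 days = Jul 26, 2028.
The quality check is done: Jul 26, 2028 + 20 days = Aug 15, 2028.
The customer is notified: Aug 15, 2028 + 10 days = Aug 25, 2028.
Jun 14, 2028 falls between when diagnosis is complete (May 8, 2028) and when the repair is finished (Jul 26, 2028).

Diagnosis is complete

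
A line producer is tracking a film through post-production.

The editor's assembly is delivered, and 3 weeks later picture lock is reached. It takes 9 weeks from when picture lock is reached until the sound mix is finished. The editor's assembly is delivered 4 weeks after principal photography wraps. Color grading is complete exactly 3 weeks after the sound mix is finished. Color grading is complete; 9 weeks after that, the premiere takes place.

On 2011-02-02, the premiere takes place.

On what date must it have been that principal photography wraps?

2010-07-21

The premiere takes place: Feb 2, 2011.
Color grading is complete: Feb 2, 2011 − 9 weeks = Dec 1, 2010.
The sound mix is finished: Dec 1, 2010 − 3 weeks = Nov 10, 2010.
Picture lock is reached: Nov 10, 2010 − 9 weeks = Sep 8, 2010.
The editor's assembly is delivered: Sep 8, 2010 − 3 weeks = Aug 18, 2010.
Principal photography wraps: Aug 18, 2010 − 4 weeks = Jul 21, 2010.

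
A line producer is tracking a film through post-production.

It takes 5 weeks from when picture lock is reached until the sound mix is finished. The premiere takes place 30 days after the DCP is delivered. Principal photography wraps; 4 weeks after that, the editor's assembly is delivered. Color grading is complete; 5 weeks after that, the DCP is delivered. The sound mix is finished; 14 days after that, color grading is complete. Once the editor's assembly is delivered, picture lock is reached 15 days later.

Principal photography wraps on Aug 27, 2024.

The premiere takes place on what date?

Jan 31, 2025

Principal photography wraps: Aug 27, 2024.
The editor's assembly is delivered: Aug 27, 2024 + 4 weeks = Sep 24, 2024.
Picture lock is reached: Sep 24, 2024 + 15 days = Oct 9, 2024.
The sound mix is finished: Oct 9, 2024 + 5 weeks = Nov 13, 2024.
Color grading is complete: Nov 13, 2024 + 14 days = Nov 27, 2024.
The DCP is delivered: Nov 27, 2024 + 5 weeks = Jan 1, 2025.
The premiere takes place: Jan 1, 2025 + 30 days = Jan 31, 2025.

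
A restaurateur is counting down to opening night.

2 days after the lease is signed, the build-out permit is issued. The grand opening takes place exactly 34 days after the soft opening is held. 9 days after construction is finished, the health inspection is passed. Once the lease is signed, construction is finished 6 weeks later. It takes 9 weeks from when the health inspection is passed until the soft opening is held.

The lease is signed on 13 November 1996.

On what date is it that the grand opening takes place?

The lease is signed: Nov 13, 1996.
Construction is finished: Nov 13, 1996 + 6 weeks = Dec 25, 1996.
The health inspection is passed: Dec 25, 1996 + 9 days = Jan 3, 1997.
The soft opening is held: Jan 3, 1997 + 9 weeks = Mar 7, 1997.
The grand opening takes place: Mar 7, 1997 + 34 days = Apr 10, 1997.

10 April 1997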